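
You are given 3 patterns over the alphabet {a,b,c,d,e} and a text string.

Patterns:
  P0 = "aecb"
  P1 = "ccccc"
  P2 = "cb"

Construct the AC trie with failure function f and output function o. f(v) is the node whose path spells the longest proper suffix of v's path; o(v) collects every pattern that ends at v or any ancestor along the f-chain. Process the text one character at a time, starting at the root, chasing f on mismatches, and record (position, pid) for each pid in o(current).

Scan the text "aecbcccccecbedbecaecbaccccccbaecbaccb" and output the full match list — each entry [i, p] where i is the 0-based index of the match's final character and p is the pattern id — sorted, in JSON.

Build automaton:
Trie (insert patterns):
  0='ε' goto a→1 c→5
  1='a' goto e→2
  2='ae' goto c→3
  3='aec' goto b→4
  4='aecb' goto ·  [P0 ends]
  5='c' goto b→10 c→6
  6='cc' goto c→7
  7='ccc' goto c→8
  8='cccc' goto c→9
  9='ccccc' goto ·  [P1 ends]
  10='cb' goto ·  [P2 ends]

BFS fail/out derivation:
  n1('a'): parent n0 fail=0; on 'a' 0 → fail=0;  out ∅∪∅=∅
  n5('c'): parent n0 fail=0; on 'c' 0 → fail=0;  out ∅∪∅=∅
  n2('ae'): parent n1 fail=0; on 'e' 0 → fail=0;  out ∅∪∅=∅
  n6('cc'): parent n5 fail=0; on 'c' 0 → fail=5;  out ∅∪∅=∅
  n10('cb'): parent n5 fail=0; on 'b' 0 → fail=0;  out {2}∪∅={2}
  n3('aec'): parent n2 fail=0; on 'c' 0 → fail=5;  out ∅∪∅=∅
  n7('ccc'): parent n6 fail=5; on 'c' 5 → fail=6;  out ∅∪∅=∅
  n4('aecb'): parent n3 fail=5; on 'b' 5 → fail=10;  out {0}∪{2}={0,2}
  n8('cccc'): parent n7 fail=6; on 'c' 6 → fail=7;  out ∅∪∅=∅
  n9('ccccc'): parent n8 fail=7; on 'c' 7 → fail=8;  out {1}∪∅={1}

Text stream:
[0] read 'a'  n0⇒n1
[1] read 'e'  n1⇒n2
[2] read 'c'  n2⇒n3
[3] read 'b'  n3⇒n4  emit P0@[0:3],P2@[2:3]
[4] read 'c'  n4⇒n5 (via fail)
[5] read 'c'  n5⇒n6
[6] read 'c'  n6⇒n7
[7] read 'c'  n7⇒n8
[8] read 'c'  n8⇒n9  emit P1@[4:8]
[9] read 'e'  n9⇒n0 (via fail)
[10] read 'c'  n0⇒n5
[11] read 'b'  n5⇒n10  emit P2@[10:11]
[12] read 'e'  n10⇒n0 (via fail)
[13] read 'd'  n0⇒n0
[14] read 'b'  n0⇒n0
[15] read 'e'  n0⇒n0
[16] read 'c'  n0⇒n5
[17] read 'a'  n5⇒n1 (via fail)
[18] read 'e'  n1⇒n2
[19] read 'c'  n2⇒n3
[20] read 'b'  n3⇒n4  emit P0@[17:20],P2@[19:20]
[21] read 'a'  n4⇒n1 (via fail)
[22] read 'c'  n1⇒n5 (via fail)
[23] read 'c'  n5⇒n6
[24] read 'c'  n6⇒n7
[25] read 'c'  n7⇒n8
[26] read 'c'  n8⇒n9  emit P1@[22:26]
[27] read 'c'  n9⇒n9 (via fail)  emit P1@[23:27]
[28] read 'b'  n9⇒n10 (via fail)  emit P2@[27:28]
[29] read 'a'  n10⇒n1 (via fail)
[30] read 'e'  n1⇒n2
[31] read 'c'  n2⇒n3
[32] read 'b'  n3⇒n4  emit P0@[29:32],P2@[31:32]
[33] read 'a'  n4⇒n1 (via fail)
[34] read 'c'  n1⇒n5 (via fail)
[35] read 'c'  n5⇒n6
[36] read 'b'  n6⇒n10 (via fail)  emit P2@[35:36]

Matches: [[3,0],[3,2],[8,1],[11,2],[20,0],[20,2],[26,1],[27,1],[28,2],[32,0],[32,2],[36,2]]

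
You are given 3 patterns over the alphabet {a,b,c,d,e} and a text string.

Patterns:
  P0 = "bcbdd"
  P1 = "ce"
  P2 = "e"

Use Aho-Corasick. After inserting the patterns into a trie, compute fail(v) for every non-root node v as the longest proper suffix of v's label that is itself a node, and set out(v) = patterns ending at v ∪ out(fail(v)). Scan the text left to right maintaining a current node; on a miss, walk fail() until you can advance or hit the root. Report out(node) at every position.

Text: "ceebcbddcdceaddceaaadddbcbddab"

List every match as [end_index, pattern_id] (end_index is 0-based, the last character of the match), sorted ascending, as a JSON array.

Build:
Trie (insert patterns):
  n0 'ε': b→1 c→6 e→8
  n1 'b': c→2
  n2 'bc': b→3
  n3 'bcb': d→4
  n4 'bcbd': d→5
  n5 'bcbdd': ·  [P0 ends]
  n6 'c': e→7
  n7 'ce': ·  [P1 ends]
  n8 'e': ·  [P2 ends]

BFS fail/out derivation:
  fail(1) 'b': from fail(0)=0 chase 'b': 0 ⇒ 0;  out=∅∪out(0)=∅
  fail(6) 'c': from fail(0)=0 chase 'c': 0 ⇒ 0;  out=∅∪out(0)=∅
  fail(8) 'e': from fail(0)=0 chase 'e': 0 ⇒ 0;  out={2}∪out(0)={2}
  fail(2) 'bc': from fail(1)=0 chase 'c': 0 ⇒ 6;  out=∅∪out(6)=∅
  fail(7) 'ce': from fail(6)=0 chase 'e': 0 ⇒ 8;  out={1}∪out(8)={1,2}
  fail(3) 'bcb': from fail(2)=6 chase 'b': 6→0 ⇒ 1;  out=∅∪out(1)=∅
  fail(4) 'bcbd': from fail(3)=1 chase 'd': 1→0 ⇒ 0;  out=∅∪out(0)=∅
  fail(5) 'bcbdd': from fail(4)=0 chase 'd': 0 ⇒ 0;  out={0}∪out(0)={0}

Run:
pos 0 'c': at 6
pos 1 'e': at 7  emit P1@[0:1],P2@[1:1]
pos 2 'e': at 8 (via fail)  emit P2@[2:2]
pos 3 'b': at 1 (via fail)
pos 4 'c': at 2
pos 5 'b': at 3
pos 6 'd': at 4
pos 7 'd': at 5  emit P0@[3:7]
pos 8 'c': at 6 (via fail)
pos 9 'd': at 0 (via fail)
pos 10 'c': at 6
pos 11 'e': at 7  emit P1@[10:11],P2@[11:11]
pos 12 'a': at 0 (via fail)
pos 13 'd': at 0
pos 14 'd': at 0
pos 15 'c': at 6
pos 16 'e': at 7  emit P1@[15:16],P2@[16:16]
pos 17 'a': at 0 (via fail)
pos 18 'a': at 0
pos 19 'a': at 0
pos 20 'd': at 0
pos 21 'd': at 0
pos 22 'd': at 0
pos 23 'b': at 1
pos 24 'c': at 2
pos 25 'b': at 3
pos 26 'd': at 4
pos 27 'd': at 5  emit P0@[23:27]
pos 28 'a': at 0 (via fail)
pos 29 'b': at 1

Matches: [[1,1],[1,2],[2,2],[7,0],[11,1],[11,2],[16,1],[16,2],[27,0]]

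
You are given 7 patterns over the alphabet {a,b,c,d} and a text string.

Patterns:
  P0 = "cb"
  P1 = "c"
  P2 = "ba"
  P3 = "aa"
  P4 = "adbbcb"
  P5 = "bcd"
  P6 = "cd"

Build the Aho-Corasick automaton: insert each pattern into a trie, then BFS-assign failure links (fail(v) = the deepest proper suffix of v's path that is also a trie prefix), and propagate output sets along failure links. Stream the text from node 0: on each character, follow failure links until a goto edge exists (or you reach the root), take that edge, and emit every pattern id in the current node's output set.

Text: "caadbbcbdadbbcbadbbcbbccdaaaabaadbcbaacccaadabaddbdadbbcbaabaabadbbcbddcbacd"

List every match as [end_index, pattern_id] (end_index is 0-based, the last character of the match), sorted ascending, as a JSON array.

Construct AC machine:
Trie nodes:
  0='ε' goto a→5 b→3 c→1
  1='c' goto b→2 d→14  ←P1
  2='cb' goto ·  ←P0
  3='b' goto a→4 c→12
  4='ba' goto ·  ←P2
  5='a' goto a→6 d→7
  6='aa' goto ·  ←P3
  7='ad' goto b→8
  8='adb' goto b→9
  9='adbb' goto c→10
  10='adbbc' goto b→11
  11='adbbcb' goto ·  ←P4
  12='bc' goto d→13
  13='bcd' goto ·  ←P5
  14='cd' goto ·  ←P6

BFS fail/out derivation:
  n1('c'): parent n0 fail=0; on 'c' 0 → fail=0;  out {1}∪∅={1}
  n3('b'): parent n0 fail=0; on 'b' 0 → fail=0;  out ∅∪∅=∅
  n5('a'): parent n0 fail=0; on 'a' 0 → fail=0;  out ∅∪∅=∅
  n2('cb'): parent n1 fail=0; on 'b' 0 → fail=3;  out {0}∪∅={0}
  n4('ba'): parent n3 fail=0; on 'a' 0 → fail=5;  out {2}∪∅={2}
  n6('aa'): parent n5 fail=0; on 'a' 0 → fail=5;  out {3}∪∅={3}
  n7('ad'): parent n5 fail=0; on 'd' 0 → fail=0;  out ∅∪∅=∅
  n12('bc'): parent n3 fail=0; on 'c' 0 → fail=1;  out ∅∪{1}={1}
  n14('cd'): parent n1 fail=0; on 'd' 0 → fail=0;  out {6}∪∅={6}
  n8('adb'): parent n7 fail=0; on 'b' 0 → fail=3;  out ∅∪∅=∅
  n13('bcd'): parent n12 fail=1; on 'd' 1 → fail=14;  out {5}∪{6}={5,6}
  n9('adbb'): parent n8 fail=3; on 'b' 3→0 → fail=3;  out ∅∪∅=∅
  n10('adbbc'): parent n9 fail=3; on 'c' 3 → fail=12;  out ∅∪{1}={1}
  n11('adbbcb'): parent n10 fail=12; on 'b' 12→1 → fail=2;  out {4}∪{0}={0,4}

Scan:
i=0 'c': node 0→1  ** P1@[0:0]
i=1 'a': node 1→5 ·f
i=2 'a': node 5→6  ** P3@[1:2]
i=3 'd': node 6→7 ·f
i=4 'b': node 7→8
i=5 'b': node 8→9
i=6 'c': node 9→10  ** P1@[6:6]
i=7 'b': node 10→11  ** P0@[6:7],P4@[2:7]
i=8 'd': node 11→0 ·f
i=9 'a': node 0→5
i=10 'd': node 5→7
i=11 'b': node 7→8
i=12 'b': node 8→9
i=13 'c': node 9→10  ** P1@[13:13]
i=14 'b': node 10→11  ** P0@[13:14],P4@[9:14]
i=15 'a': node 11→4 ·f  ** P2@[14:15]
i=16 'd': node 4→7 ·f
i=17 'b': node 7→8
i=18 'b': node 8→9
i=19 'c': node 9→10  ** P1@[19:19]
i=20 'b': node 10→11  ** P0@[19:20],P4@[15:20]
i=21 'b': node 11→3 ·f
i=22 'c': node 3→12  ** P1@[22:22]
i=23 'c': node 12→1 ·f  ** P1@[23:23]
i=24 'd': node 1→14  ** P6@[23:24]
i=25 'a': node 14→5 ·f
i=26 'a': node 5→6  ** P3@[25:26]
i=27 'a': node 6→6 ·f  ** P3@[26:27]
i=28 'a': node 6→6 ·f  ** P3@[27:28]
i=29 'b': node 6→3 ·f
i=30 'a': node 3→4  ** P2@[29:30]
i=31 'a': node 4→6 ·f  ** P3@[30:31]
i=32 'd': node 6→7 ·f
i=33 'b': node 7→8
i=34 'c': node 8→12 ·f  ** P1@[34:34]
i=35 'b': node 12→2 ·f  ** P0@[34:35]
i=36 'a': node 2→4 ·f  ** P2@[35:36]
i=37 'a': node 4→6 ·f  ** P3@[36:37]
i=38 'c': node 6→1 ·f  ** P1@[38:38]
i=39 'c': node 1→1 ·f  ** P1@[39:39]
i=40 'c': node 1→1 ·f  ** P1@[40:40]
i=41 'a': node 1→5 ·f
i=42 'a': node 5→6  ** P3@[41:42]
i=43 'd': node 6→7 ·f
i=44 'a': node 7→5 ·f
i=45 'b': node 5→3 ·f
i=46 'a': node 3→4  ** P2@[45:46]
i=47 'd': node 4→7 ·f
i=48 'd': node 7→0 ·f
i=49 'b': node 0→3
i=50 'd': node 3→0 ·f
i=51 'a': node 0→5
i=52 'd': node 5→7
i=53 'b': node 7→8
i=54 'b': node 8→9
i=55 'c': node 9→10  ** P1@[55:55]
i=56 'b': node 10→11  ** P0@[55:56],P4@[51:56]
i=57 'a': node 11→4 ·f  ** P2@[56:57]
i=58 'a': node 4→6 ·f  ** P3@[57:58]
i=59 'b': node 6→3 ·f
i=60 'a': node 3→4  ** P2@[59:60]
i=61 'a': node 4→6 ·f  ** P3@[60:61]
i=62 'b': node 6→3 ·f
i=63 'a': node 3→4  ** P2@[62:63]
i=64 'd': node 4→7 ·f
i=65 'b': node 7→8
i=66 'b': node 8→9
i=67 'c': node 9→10  ** P1@[67:67]
i=68 'b': node 10→11  ** P0@[67:68],P4@[63:68]
i=69 'd': node 11→0 ·f
i=70 'd': node 0→0
i=71 'c': node 0→1  ** P1@[71:71]
i=72 'b': node 1→2  ** P0@[71:72]
i=73 'a': node 2→4 ·f  ** P2@[72:73]
i=74 'c': node 4→1 ·f  ** P1@[74:74]
i=75 'd': node 1→14  ** P6@[74:75]

All matches (sorted): [[0,1],[2,3],[6,1],[7,0],[7,4],[13,1],[14,0],[14,4],[15,2],[19,1],[20,0],[20,4],[22,1],[23,1],[24,6],[26,3],[27,3],[28,3],[30,2],[31,3],[34,1],[35,0],[36,2],[37,3],[38,1],[39,1],[40,1],[42,3],[46,2],[55,1],[56,0],[56,4],[57,2],[58,3],[60,2],[61,3],[63,2],[67,1],[68,0],[68,4],[71,1],[72,0],[73,2],[74,1],[75,6]]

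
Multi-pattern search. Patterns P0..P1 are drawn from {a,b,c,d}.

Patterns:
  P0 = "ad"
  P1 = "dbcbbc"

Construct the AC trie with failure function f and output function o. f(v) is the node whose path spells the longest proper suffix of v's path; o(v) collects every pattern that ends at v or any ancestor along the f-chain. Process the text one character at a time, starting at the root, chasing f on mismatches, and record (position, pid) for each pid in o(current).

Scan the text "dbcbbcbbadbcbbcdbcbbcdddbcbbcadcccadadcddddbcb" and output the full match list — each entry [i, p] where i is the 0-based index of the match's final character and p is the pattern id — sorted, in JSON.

Build:
Trie (insert patterns):
  n0 'ε': a→1 d→3
  n1 'a': d→2
  n2 'ad': ·  [P0 ends]
  n3 'd': b→4
  n4 'db': c→5
  n5 'dbc': b→6
  n6 'dbcb': b→7
  n7 'dbcbb': c→8
  n8 'dbcbbc': ·  [P1 ends]

Failure links (BFS by depth):
  n1('a'): parent n0 fail=0; on 'a' 0 → fail=0;  out ∅∪∅=∅
  n3('d'): parent n0 fail=0; on 'd' 0 → fail=0;  out ∅∪∅=∅
  n2('ad'): parent n1 fail=0; on 'd' 0 → fail=3;  out {0}∪∅={0}
  n4('db'): parent n3 fail=0; on 'b' 0 → fail=0;  out ∅∪∅=∅
  n5('dbc'): parent n4 fail=0; on 'c' 0 → fail=0;  out ∅∪∅=∅
  n6('dbcb'): parent n5 fail=0; on 'b' 0 → fail=0;  out ∅∪∅=∅
  n7('dbcbb'): parent n6 fail=0; on 'b' 0 → fail=0;  out ∅∪∅=∅
  n8('dbcbbc'): parent n7 fail=0; on 'c' 0 → fail=0;  out {1}∪∅={1}

Scan:
pos 0 'd': at 3
pos 1 'b': at 4
pos 2 'c': at 5
pos 3 'b': at 6
pos 4 'b': at 7
pos 5 'c': at 8  emit P1@[0:5]
pos 6 'b': at 0 ·f
pos 7 'b': at 0
pos 8 'a': at 1
pos 9 'd': at 2  emit P0@[8:9]
pos 10 'b': at 4 ·f
pos 11 'c': at 5
pos 12 'b': at 6
pos 13 'b': at 7
pos 14 'c': at 8  emit P1@[9:14]
pos 15 'd': at 3 ·f
pos 16 'b': at 4
pos 17 'c': at 5
pos 18 'b': at 6
pos 19 'b': at 7
pos 20 'c': at 8  emit P1@[15:20]
pos 21 'd': at 3 ·f
pos 22 'd': at 3 ·f
pos 23 'd': at 3 ·f
pos 24 'b': at 4
pos 25 'c': at 5
pos 26 'b': at 6
pos 27 'b': at 7
pos 28 'c': at 8  emit P1@[23:28]
pos 29 'a': at 1 ·f
pos 30 'd': at 2  emit P0@[29:30]
pos 31 'c': at 0 ·f
pos 32 'c': at 0
pos 33 'c': at 0
pos 34 'a': at 1
pos 35 'd': at 2  emit P0@[34:35]
pos 36 'a': at 1 ·f
pos 37 'd': at 2  emit P0@[36:37]
pos 38 'c': at 0 ·f
pos 39 'd': at 3
pos 40 'd': at 3 ·f
pos 41 'd': at 3 ·f
pos 42 'd': at 3 ·f
pos 43 'b': at 4
pos 44 'c': at 5
pos 45 'b': at 6

Matches: [[5,1],[9,0],[14,1],[20,1],[28,1],[30,0],[35,0],[37,0]]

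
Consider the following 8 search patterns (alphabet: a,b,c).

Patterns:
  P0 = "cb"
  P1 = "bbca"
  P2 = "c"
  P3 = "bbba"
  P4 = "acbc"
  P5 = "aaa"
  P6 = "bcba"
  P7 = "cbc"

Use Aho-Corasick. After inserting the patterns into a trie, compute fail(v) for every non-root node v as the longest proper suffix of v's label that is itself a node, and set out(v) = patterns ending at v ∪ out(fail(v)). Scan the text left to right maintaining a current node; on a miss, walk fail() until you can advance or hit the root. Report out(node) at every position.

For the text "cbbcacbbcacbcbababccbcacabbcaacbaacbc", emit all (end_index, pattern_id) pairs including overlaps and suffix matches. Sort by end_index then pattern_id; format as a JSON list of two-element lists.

Build:
Trie nodes:
  0='ε' goto a→9 b→3 c→1
  1='c' goto b→2  ←P2
  2='cb' goto c→18  ←P0
  3='b' goto b→4 c→15
  4='bb' goto b→7 c→5
  5='bbc' goto a→6
  6='bbca' goto ·  ←P1
  7='bbb' goto a→8
  8='bbba' goto ·  ←P3
  9='a' goto a→13 c→10
  10='ac' goto b→11
  11='acb' goto c→12
  12='acbc' goto ·  ←P4
  13='aa' goto a→14
  14='aaa' goto ·  ←P5
  15='bc' goto b→16
  16='bcb' goto a→17
  17='bcba' goto ·  ←P6
  18='cbc' goto ·  ←P7

Failure links (BFS by depth):
  n1('c'): parent n0 fail=0; on 'c' 0 → fail=0;  out {2}∪∅={2}
  n3('b'): parent n0 fail=0; on 'b' 0 → fail=0;  out ∅∪∅=∅
  n9('a'): parent n0 fail=0; on 'a' 0 → fail=0;  out ∅∪∅=∅
  n2('cb'): parent n1 fail=0; on 'b' 0 → fail=3;  out {0}∪∅={0}
  n4('bb'): parent n3 fail=0; on 'b' 0 → fail=3;  out ∅∪∅=∅
  n10('ac'): parent n9 fail=0; on 'c' 0 → fail=1;  out ∅∪{2}={2}
  n13('aa'): parent n9 fail=0; on 'a' 0 → fail=9;  out ∅∪∅=∅
  n15('bc'): parent n3 fail=0; on 'c' 0 → fail=1;  out ∅∪{2}={2}
  n5('bbc'): parent n4 fail=3; on 'c' 3 → fail=15;  out ∅∪{2}={2}
  n7('bbb'): parent n4 fail=3; on 'b' 3 → fail=4;  out ∅∪∅=∅
  n11('acb'): parent n10 fail=1; on 'b' 1 → fail=2;  out ∅∪{0}={0}
  n14('aaa'): parent n13 fail=9; on 'a' 9 → fail=13;  out {5}∪∅={5}
  n16('bcb'): parent n15 fail=1; on 'b' 1 → fail=2;  out ∅∪{0}={0}
  n18('cbc'): parent n2 fail=3; on 'c' 3 → fail=15;  out {7}∪{2}={2,7}
  n6('bbca'): parent n5 fail=15; on 'a' 15→1→0 → fail=9;  out {1}∪∅={1}
  n8('bbba'): parent n7 fail=4; on 'a' 4→3→0 → fail=9;  out {3}∪∅={3}
  n12('acbc'): parent n11 fail=2; on 'c' 2 → fail=18;  out {4}∪{2,7}={2,4,7}
  n17('bcba'): parent n16 fail=2; on 'a' 2→3→0 → fail=9;  out {6}∪∅={6}

Scan:
pos 0 'c': at 1  → match P2@[0:0]
pos 1 'b': at 2  → match P0@[0:1]
pos 2 'b': at 4 (fail-walked)
pos 3 'c': at 5  → match P2@[3:3]
pos 4 'a': at 6  → match P1@[1:4]
pos 5 'c': at 10 (fail-walked)  → match P2@[5:5]
pos 6 'b': at 11  → match P0@[5:6]
pos 7 'b': at 4 (fail-walked)
pos 8 'c': at 5  → match P2@[8:8]
pos 9 'a': at 6  → match P1@[6:9]
pos 10 'c': at 10 (fail-walked)  → match P2@[10:10]
pos 11 'b': at 11  → match P0@[10:11]
pos 12 'c': at 12  → match P2@[12:12],P4@[9:12],P7@[10:12]
pos 13 'b': at 16 (fail-walked)  → match P0@[12:13]
pos 14 'a': at 17  → match P6@[11:14]
pos 15 'b': at 3 (fail-walked)
pos 16 'a': at 9 (fail-walked)
pos 17 'b': at 3 (fail-walked)
pos 18 'c': at 15  → match P2@[18:18]
pos 19 'c': at 1 (fail-walked)  → match P2@[19:19]
pos 20 'b': at 2  → match P0@[19:20]
pos 21 'c': at 18  → match P2@[21:21],P7@[19:21]
pos 22 'a': at 9 (fail-walked)
pos 23 'c': at 10  → match P2@[23:23]
pos 24 'a': at 9 (fail-walked)
pos 25 'b': at 3 (fail-walked)
pos 26 'b': at 4
pos 27 'c': at 5  → match P2@[27:27]
pos 28 'a': at 6  → match P1@[25:28]
pos 29 'a': at 13 (fail-walked)
pos 30 'c': at 10 (fail-walked)  → match P2@[30:30]
pos 31 'b': at 11  → match P0@[30:31]
pos 32 'a': at 9 (fail-walked)
pos 33 'a': at 13
pos 34 'c': at 10 (fail-walked)  → match P2@[34:34]
pos 35 'b': at 11  → match P0@[34:35]
pos 36 'c': at 12  → match P2@[36:36],P4@[33:36],P7@[34:36]

All matches (sorted): [[0,2],[1,0],[3,2],[4,1],[5,2],[6,0],[8,2],[9,1],[10,2],[11,0],[12,2],[12,4],[12,7],[13,0],[14,6],[18,2],[19,2],[20,0],[21,2],[21,7],[23,2],[27,2],[28,1],[30,2],[31,0],[34,2],[35,0],[36,2],[36,4],[36,7]]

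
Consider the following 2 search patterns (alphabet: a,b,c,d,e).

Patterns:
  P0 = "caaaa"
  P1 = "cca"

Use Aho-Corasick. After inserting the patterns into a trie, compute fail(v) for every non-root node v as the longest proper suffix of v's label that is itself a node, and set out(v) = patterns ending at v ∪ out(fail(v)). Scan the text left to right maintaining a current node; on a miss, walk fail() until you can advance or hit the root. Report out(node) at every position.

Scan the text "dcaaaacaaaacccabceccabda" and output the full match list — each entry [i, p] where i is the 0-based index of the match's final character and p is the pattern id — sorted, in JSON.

Build:
Trie (insert patterns):
  0='ε' goto c→1
  1='c' goto a→2 c→6
  2='ca' goto a→3
  3='caa' goto a→4
  4='caaa' goto a→5
  5='caaaa' goto ·  ←P0
  6='cc' goto a→7
  7='cca' goto ·  ←P1

Failure links (BFS by depth):
  fail(1) 'c': from fail(0)=0 chase 'c': 0 ⇒ 0;  out=∅∪out(0)=∅
  fail(2) 'ca': from fail(1)=0 chase 'a': 0 ⇒ 0;  out=∅∪out(0)=∅
  fail(6) 'cc': from fail(1)=0 chase 'c': 0 ⇒ 1;  out=∅∪out(1)=∅
  fail(3) 'caa': from fail(2)=0 chase 'a': 0 ⇒ 0;  out=∅∪out(0)=∅
  fail(7) 'cca': from fail(6)=1 chase 'a': 1 ⇒ 2;  out={1}∪out(2)={1}
  fail(4) 'caaa': from fail(3)=0 chase 'a': 0 ⇒ 0;  out=∅∪out(0)=∅
  fail(5) 'caaaa': from fail(4)=0 chase 'a': 0 ⇒ 0;  out={0}∪out(0)={0}

Scan:
pos 0 'd': at 0
pos 1 'c': at 1
pos 2 'a': at 2
pos 3 'a': at 3
pos 4 'a': at 4
pos 5 'a': at 5  → match P0@[1:5]
pos 6 'c': at 1 (via fail)
pos 7 'a': at 2
pos 8 'a': at 3
pos 9 'a': at 4
pos 10 'a': at 5  → match P0@[6:10]
pos 11 'c': at 1 (via fail)
pos 12 'c': at 6
pos 13 'c': at 6 (via fail)
pos 14 'a': at 7  → match P1@[12:14]
pos 15 'b': at 0 (via fail)
pos 16 'c': at 1
pos 17 'e': at 0 (via fail)
pos 18 'c': at 1
pos 19 'c': at 6
pos 20 'a': at 7  → match P1@[18:20]
pos 21 'b': at 0 (via fail)
pos 22 'd': at 0
pos 23 'a': at 0

Matches: [[5,0],[10,0],[14,1],[20,1]]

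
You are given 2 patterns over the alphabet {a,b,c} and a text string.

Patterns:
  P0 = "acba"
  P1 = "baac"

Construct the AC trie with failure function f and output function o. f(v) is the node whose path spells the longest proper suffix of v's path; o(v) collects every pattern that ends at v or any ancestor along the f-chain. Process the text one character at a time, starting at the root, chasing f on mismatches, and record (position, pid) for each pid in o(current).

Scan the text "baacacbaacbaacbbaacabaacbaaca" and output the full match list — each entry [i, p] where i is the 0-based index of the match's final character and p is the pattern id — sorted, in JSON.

Build:
Trie (insert patterns):
  n0 'ε': a→1 b→5
  n1 'a': c→2
  n2 'ac': b→3
  n3 'acb': a→4
  n4 'acba': ·  ←P0
  n5 'b': a→6
  n6 'ba': a→7
  n7 'baa': c→8
  n8 'baac': ·  ←P1

Failure links (BFS by depth):
  fail(1) 'a': from fail(0)=0 chase 'a': 0 ⇒ 0;  out=∅∪out(0)=∅
  fail(5) 'b': from fail(0)=0 chase 'b': 0 ⇒ 0;  out=∅∪out(0)=∅
  fail(2) 'ac': from fail(1)=0 chase 'c': 0 ⇒ 0;  out=∅∪out(0)=∅
  fail(6) 'ba': from fail(5)=0 chase 'a': 0 ⇒ 1;  out=∅∪out(1)=∅
  fail(3) 'acb': from fail(2)=0 chase 'b': 0 ⇒ 5;  out=∅∪out(5)=∅
  fail(7) 'baa': from fail(6)=1 chase 'a': 1→0 ⇒ 1;  out=∅∪out(1)=∅
  fail(4) 'acba': from fail(3)=5 chase 'a': 5 ⇒ 6;  out={0}∪out(6)={0}
  fail(8) 'baac': from fail(7)=1 chase 'c': 1 ⇒ 2;  out={1}∪out(2)={1}

Text stream:
pos 0 'b': at 5
pos 1 'a': at 6
pos 2 'a': at 7
pos 3 'c': at 8  ** P1@[0:3]
pos 4 'a': at 1 ·f
pos 5 'c': at 2
pos 6 'b': at 3
pos 7 'a': at 4  ** P0@[4:7]
pos 8 'a': at 7 ·f
pos 9 'c': at 8  ** P1@[6:9]
pos 10 'b': at 3 ·f
pos 11 'a': at 4  ** P0@[8:11]
pos 12 'a': at 7 ·f
pos 13 'c': at 8  ** P1@[10:13]
pos 14 'b': at 3 ·f
pos 15 'b': at 5 ·f
pos 16 'a': at 6
pos 17 'a': at 7
pos 18 'c': at 8  ** P1@[15:18]
pos 19 'a': at 1 ·f
pos 20 'b': at 5 ·f
pos 21 'a': at 6
pos 22 'a': at 7
pos 23 'c': at 8  ** P1@[20:23]
pos 24 'b': at 3 ·f
pos 25 'a': at 4  ** P0@[22:25]
pos 26 'a': at 7 ·f
pos 27 'c': at 8  ** P1@[24:27]
pos 28 'a': at 1 ·f

All matches (sorted): [[3,1],[7,0],[9,1],[11,0],[13,1],[18,1],[23,1],[25,0],[27,1]]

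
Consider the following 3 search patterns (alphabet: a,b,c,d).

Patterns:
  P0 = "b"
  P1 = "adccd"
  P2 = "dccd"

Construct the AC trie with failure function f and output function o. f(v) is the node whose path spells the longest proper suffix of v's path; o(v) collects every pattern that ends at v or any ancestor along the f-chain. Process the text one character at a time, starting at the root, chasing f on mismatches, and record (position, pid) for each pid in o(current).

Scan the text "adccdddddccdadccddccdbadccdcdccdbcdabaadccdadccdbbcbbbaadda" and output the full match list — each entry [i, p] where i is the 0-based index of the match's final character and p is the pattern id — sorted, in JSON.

Build automaton:
Trie nodes:
  0='ε' goto a→2 b→1 d→7
  1='b' goto ·  ←P0
  2='a' goto d→3
  3='ad' goto c→4
  4='adc' goto c→5
  5='adcc' goto d→6
  6='adccd' goto ·  ←P1
  7='d' goto c→8
  8='dc' goto c→9
  9='dcc' goto d→10
  10='dccd' goto ·  ←P2

BFS fail/out derivation:
  fail(1) 'b': from fail(0)=0 chase 'b': 0 ⇒ 0;  out={0}∪out(0)={0}
  fail(2) 'a': from fail(0)=0 chase 'a': 0 ⇒ 0;  out=∅∪out(0)=∅
  fail(7) 'd': from fail(0)=0 chase 'd': 0 ⇒ 0;  out=∅∪out(0)=∅
  fail(3) 'ad': from fail(2)=0 chase 'd': 0 ⇒ 7;  out=∅∪out(7)=∅
  fail(8) 'dc': from fail(7)=0 chase 'c': 0 ⇒ 0;  out=∅∪out(0)=∅
  fail(4) 'adc': from fail(3)=7 chase 'c': 7 ⇒ 8;  out=∅∪out(8)=∅
  fail(9) 'dcc': from fail(8)=0 chase 'c': 0 ⇒ 0;  out=∅∪out(0)=∅
  fail(5) 'adcc': from fail(4)=8 chase 'c': 8 ⇒ 9;  out=∅∪out(9)=∅
  fail(10) 'dccd': from fail(9)=0 chase 'd': 0 ⇒ 7;  out={2}∪out(7)={2}
  fail(6) 'adccd': from fail(5)=9 chase 'd': 9 ⇒ 10;  out={1}∪out(10)={1,2}

Scan:
[0] read 'a'  n0⇒n2
[1] read 'd'  n2⇒n3
[2] read 'c'  n3⇒n4
[3] read 'c'  n4⇒n5
[4] read 'd'  n5⇒n6  ** P1@[0:4],P2@[1:4]
[5] read 'd'  n6⇒n7 (via fail)
[6] read 'd'  n7⇒n7 (via fail)
[7] read 'd'  n7⇒n7 (via fail)
[8] read 'd'  n7⇒n7 (via fail)
[9] read 'c'  n7⇒n8
[10] read 'c'  n8⇒n9
[11] read 'd'  n9⇒n10  ** P2@[8:11]
[12] read 'a'  n10⇒n2 (via fail)
[13] read 'd'  n2⇒n3
[14] read 'c'  n3⇒n4
[15] read 'c'  n4⇒n5
[16] read 'd'  n5⇒n6  ** P1@[12:16],P2@[13:16]
[17] read 'd'  n6⇒n7 (via fail)
[18] read 'c'  n7⇒n8
[19] read 'c'  n8⇒n9
[20] read 'd'  n9⇒n10  ** P2@[17:20]
[21] read 'b'  n10⇒n1 (via fail)  ** P0@[21:21]
[22] read 'a'  n1⇒n2 (via fail)
[23] read 'd'  n2⇒n3
[24] read 'c'  n3⇒n4
[25] read 'c'  n4⇒n5
[26] read 'd'  n5⇒n6  ** P1@[22:26],P2@[23:26]
[27] read 'c'  n6⇒n8 (via fail)
[28] read 'd'  n8⇒n7 (via fail)
[29] read 'c'  n7⇒n8
[30] read 'c'  n8⇒n9
[31] read 'd'  n9⇒n10  ** P2@[28:31]
[32] read 'b'  n10⇒n1 (via fail)  ** P0@[32:32]
[33] read 'c'  n1⇒n0 (via fail)
[34] read 'd'  n0⇒n7
[35] read 'a'  n7⇒n2 (via fail)
[36] read 'b'  n2⇒n1 (via fail)  ** P0@[36:36]
[37] read 'a'  n1⇒n2 (via fail)
[38] read 'a'  n2⇒n2 (via fail)
[39] read 'd'  n2⇒n3
[40] read 'c'  n3⇒n4
[41] read 'c'  n4⇒n5
[42] read 'd'  n5⇒n6  ** P1@[38:42],P2@[39:42]
[43] read 'a'  n6⇒n2 (via fail)
[44] read 'd'  n2⇒n3
[45] read 'c'  n3⇒n4
[46] read 'c'  n4⇒n5
[47] read 'd'  n5⇒n6  ** P1@[43:47],P2@[44:47]
[48] read 'b'  n6⇒n1 (via fail)  ** P0@[48:48]
[49] read 'b'  n1⇒n1 (via fail)  ** P0@[49:49]
[50] read 'c'  n1⇒n0 (via fail)
[51] read 'b'  n0⇒n1  ** P0@[51:51]
[52] read 'b'  n1⇒n1 (via fail)  ** P0@[52:52]
[53] read 'b'  n1⇒n1 (via fail)  ** P0@[53:53]
[54] read 'a'  n1⇒n2 (via fail)
[55] read 'a'  n2⇒n2 (via fail)
[56] read 'd'  n2⇒n3
[57] read 'd'  n3⇒n7 (via fail)
[58] read 'a'  n7⇒n2 (via fail)

All matches (sorted): [[4,1],[4,2],[11,2],[16,1],[16,2],[20,2],[21,0],[26,1],[26,2],[31,2],[32,0],[36,0],[42,1],[42,2],[47,1],[47,2],[48,0],[49,0],[51,0],[52,0],[53,0]]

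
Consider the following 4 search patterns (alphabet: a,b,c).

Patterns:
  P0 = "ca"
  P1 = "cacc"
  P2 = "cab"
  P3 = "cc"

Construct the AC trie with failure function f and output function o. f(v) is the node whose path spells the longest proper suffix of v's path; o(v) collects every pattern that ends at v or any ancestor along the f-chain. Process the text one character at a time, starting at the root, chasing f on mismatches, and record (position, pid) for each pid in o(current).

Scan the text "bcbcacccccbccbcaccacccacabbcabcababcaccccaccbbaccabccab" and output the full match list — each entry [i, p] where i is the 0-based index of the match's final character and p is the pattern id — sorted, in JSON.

Construct AC machine:
Trie nodes:
  0='ε' goto c→1
  1='c' goto a→2 c→6
  2='ca' goto b→5 c→3  ←P0
  3='cac' goto c→4
  4='cacc' goto ·  ←P1
  5='cab' goto ·  ←P2
  6='cc' goto ·  ←P3

Failure links (BFS by depth):
  n1('c'): parent n0 fail=0; on 'c' 0 → fail=0;  out ∅∪∅=∅
  n2('ca'): parent n1 fail=0; on 'a' 0 → fail=0;  out {0}∪∅={0}
  n6('cc'): parent n1 fail=0; on 'c' 0 → fail=1;  out {3}∪∅={3}
  n3('cac'): parent n2 fail=0; on 'c' 0 → fail=1;  out ∅∪∅=∅
  n5('cab'): parent n2 fail=0; on 'b' 0 → fail=0;  out {2}∪∅={2}
  n4('cacc'): parent n3 fail=1; on 'c' 1 → fail=6;  out {1}∪{3}={1,3}

Text stream:
[0] read 'b'  n0⇒n0
[1] read 'c'  n0⇒n1
[2] read 'b'  n1⇒n0 (via fail)
[3] read 'c'  n0⇒n1
[4] read 'a'  n1⇒n2  emit P0@[3:4]
[5] read 'c'  n2⇒n3
[6] read 'c'  n3⇒n4  emit P1@[3:6],P3@[5:6]
[7] read 'c'  n4⇒n6 (via fail)  emit P3@[6:7]
[8] read 'c'  n6⇒n6 (via fail)  emit P3@[7:8]
[9] read 'c'  n6⇒n6 (via fail)  emit P3@[8:9]
[10] read 'b'  n6⇒n0 (via fail)
[11] read 'c'  n0⇒n1
[12] read 'c'  n1⇒n6  emit P3@[11:12]
[13] read 'b'  n6⇒n0 (via fail)
[14] read 'c'  n0⇒n1
[15] read 'a'  n1⇒n2  emit P0@[14:15]
[16] read 'c'  n2⇒n3
[17] read 'c'  n3⇒n4  emit P1@[14:17],P3@[16:17]
[18] read 'a'  n4⇒n2 (via fail)  emit P0@[17:18]
[19] read 'c'  n2⇒n3
[20] read 'c'  n3⇒n4  emit P1@[17:20],P3@[19:20]
[21] read 'c'  n4⇒n6 (via fail)  emit P3@[20:21]
[22] read 'a'  n6⇒n2 (via fail)  emit P0@[21:22]
[23] read 'c'  n2⇒n3
[24] read 'a'  n3⇒n2 (via fail)  emit P0@[23:24]
[25] read 'b'  n2⇒n5  emit P2@[23:25]
[26] read 'b'  n5⇒n0 (via fail)
[27] read 'c'  n0⇒n1
[28] read 'a'  n1⇒n2  emit P0@[27:28]
[29] read 'b'  n2⇒n5  emit P2@[27:29]
[30] read 'c'  n5⇒n1 (via fail)
[31] read 'a'  n1⇒n2  emit P0@[30:31]
[32] read 'b'  n2⇒n5  emit P2@[30:32]
[33] read 'a'  n5⇒n0 (via fail)
[34] read 'b'  n0⇒n0
[35] read 'c'  n0⇒n1
[36] read 'a'  n1⇒n2  emit P0@[35:36]
[37] read 'c'  n2⇒n3
[38] read 'c'  n3⇒n4  emit P1@[35:38],P3@[37:38]
[39] read 'c'  n4⇒n6 (via fail)  emit P3@[38:39]
[40] read 'c'  n6⇒n6 (via fail)  emit P3@[39:40]
[41] read 'a'  n6⇒n2 (via fail)  emit P0@[40:41]
[42] read 'c'  n2⇒n3
[43] read 'c'  n3⇒n4  emit P1@[40:43],P3@[42:43]
[44] read 'b'  n4⇒n0 (via fail)
[45] read 'b'  n0⇒n0
[46] read 'a'  n0⇒n0
[47] read 'c'  n0⇒n1
[48] read 'c'  n1⇒n6  emit P3@[47:48]
[49] read 'a'  n6⇒n2 (via fail)  emit P0@[48:49]
[50] read 'b'  n2⇒n5  emit P2@[48:50]
[51] read 'c'  n5⇒n1 (via fail)
[52] read 'c'  n1⇒n6  emit P3@[51:52]
[53] read 'a'  n6⇒n2 (via fail)  emit P0@[52:53]
[54] read 'b'  n2⇒n5  emit P2@[52:54]

All matches (sorted): [[4,0],[6,1],[6,3],[7,3],[8,3],[9,3],[12,3],[15,0],[17,1],[17,3],[18,0],[20,1],[20,3],[21,3],[22,0],[24,0],[25,2],[28,0],[29,2],[31,0],[32,2],[36,0],[38,1],[38,3],[39,3],[40,3],[41,0],[43,1],[43,3],[48,3],[49,0],[50,2],[52,3],[53,0],[54,2]]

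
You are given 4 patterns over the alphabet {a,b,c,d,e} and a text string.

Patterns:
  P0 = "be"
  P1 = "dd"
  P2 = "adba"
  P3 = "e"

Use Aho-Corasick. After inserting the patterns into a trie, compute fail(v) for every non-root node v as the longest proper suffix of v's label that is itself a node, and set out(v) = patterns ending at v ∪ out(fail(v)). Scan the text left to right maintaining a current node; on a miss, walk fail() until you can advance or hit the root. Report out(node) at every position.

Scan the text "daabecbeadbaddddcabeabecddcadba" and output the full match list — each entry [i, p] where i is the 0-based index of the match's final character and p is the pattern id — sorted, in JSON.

Build automaton:
Trie nodes:
  n0 'ε': a→5 b→1 d→3 e→9
  n1 'b': e→2
  n2 'be': ·  ←P0
  n3 'd': d→4
  n4 'dd': ·  ←P1
  n5 'a': d→6
  n6 'ad': b→7
  n7 'adb': a→8
  n8 'adba': ·  ←P2
  n9 'e': ·  ←P3

BFS fail/out derivation:
  fail(1) 'b': from fail(0)=0 chase 'b': 0 ⇒ 0;  out=∅∪out(0)=∅
  fail(3) 'd': from fail(0)=0 chase 'd': 0 ⇒ 0;  out=∅∪out(0)=∅
  fail(5) 'a': from fail(0)=0 chase 'a': 0 ⇒ 0;  out=∅∪out(0)=∅
  fail(9) 'e': from fail(0)=0 chase 'e': 0 ⇒ 0;  out={3}∪out(0)={3}
  fail(2) 'be': from fail(1)=0 chase 'e': 0 ⇒ 9;  out={0}∪out(9)={0,3}
  fail(4) 'dd': from fail(3)=0 chase 'd': 0 ⇒ 3;  out={1}∪out(3)={1}
  fail(6) 'ad': from fail(5)=0 chase 'd': 0 ⇒ 3;  out=∅∪out(3)=∅
  fail(7) 'adb': from fail(6)=3 chase 'b': 3→0 ⇒ 1;  out=∅∪out(1)=∅
  fail(8) 'adba': from fail(7)=1 chase 'a': 1→0 ⇒ 5;  out={2}∪out(5)={2}

Scan:
i=0 'd': node 0→3
i=1 'a': node 3→5 (via fail)
i=2 'a': node 5→5 (via fail)
i=3 'b': node 5→1 (via fail)
i=4 'e': node 1→2  → match P0@[3:4],P3@[4:4]
i=5 'c': node 2→0 (via fail)
i=6 'b': node 0→1
i=7 'e': node 1→2  → match P0@[6:7],P3@[7:7]
i=8 'a': node 2→5 (via fail)
i=9 'd': node 5→6
i=10 'b': node 6→7
i=11 'a': node 7→8  → match P2@[8:11]
i=12 'd': node 8→6 (via fail)
i=13 'd': node 6→4 (via fail)  → match P1@[12:13]
i=14 'd': node 4→4 (via fail)  → match P1@[13:14]
i=15 'd': node 4→4 (via fail)  → match P1@[14:15]
i=16 'c': node 4→0 (via fail)
i=17 'a': node 0→5
i=18 'b': node 5→1 (via fail)
i=19 'e': node 1→2  → match P0@[18:19],P3@[19:19]
i=20 'a': node 2→5 (via fail)
i=21 'b': node 5→1 (via fail)
i=22 'e': node 1→2  → match P0@[21:22],P3@[22:22]
i=23 'c': node 2→0 (via fail)
i=24 'd': node 0→3
i=25 'd': node 3→4  → match P1@[24:25]
i=26 'c': node 4→0 (via fail)
i=27 'a': node 0→5
i=28 'd': node 5→6
i=29 'b': node 6→7
i=30 'a': node 7→8  → match P2@[27:30]

All matches (sorted): [[4,0],[4,3],[7,0],[7,3],[11,2],[13,1],[14,1],[15,1],[19,0],[19,3],[22,0],[22,3],[25,1],[30,2]]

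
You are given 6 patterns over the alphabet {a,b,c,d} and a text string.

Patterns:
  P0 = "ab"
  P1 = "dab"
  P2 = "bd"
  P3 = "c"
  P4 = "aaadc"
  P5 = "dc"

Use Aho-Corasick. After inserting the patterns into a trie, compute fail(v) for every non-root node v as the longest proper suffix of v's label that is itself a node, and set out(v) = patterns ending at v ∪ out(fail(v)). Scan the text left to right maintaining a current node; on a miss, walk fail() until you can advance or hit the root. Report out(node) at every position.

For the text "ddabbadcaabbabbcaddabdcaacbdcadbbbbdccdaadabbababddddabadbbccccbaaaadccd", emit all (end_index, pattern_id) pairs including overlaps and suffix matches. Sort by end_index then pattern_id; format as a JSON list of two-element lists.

Construct AC machine:
Trie (insert patterns):
  n0 'ε': a→1 b→6 c→8 d→3
  n1 'a': a→9 b→2
  n2 'ab': ·  [P0 ends]
  n3 'd': a→4 c→13
  n4 'da': b→5
  n5 'dab': ·  [P1 ends]
  n6 'b': d→7
  n7 'bd': ·  [P2 ends]
  n8 'c': ·  [P3 ends]
  n9 'aa': a→10
  n10 'aaa': d→11
  n11 'aaad': c→12
  n12 'aaadc': ·  [P4 ends]
  n13 'dc': ·  [P5 ends]

BFS fail/out derivation:
  fail(1) 'a': from fail(0)=0 chase 'a': 0 ⇒ 0;  out=∅∪out(0)=∅
  fail(3) 'd': from fail(0)=0 chase 'd': 0 ⇒ 0;  out=∅∪out(0)=∅
  fail(6) 'b': from fail(0)=0 chase 'b': 0 ⇒ 0;  out=∅∪out(0)=∅
  fail(8) 'c': from fail(0)=0 chase 'c': 0 ⇒ 0;  out={3}∪out(0)={3}
  fail(2) 'ab': from fail(1)=0 chase 'b': 0 ⇒ 6;  out={0}∪out(6)={0}
  fail(4) 'da': from fail(3)=0 chase 'a': 0 ⇒ 1;  out=∅∪out(1)=∅
  fail(7) 'bd': from fail(6)=0 chase 'd': 0 ⇒ 3;  out={2}∪out(3)={2}
  fail(9) 'aa': from fail(1)=0 chase 'a': 0 ⇒ 1;  out=∅∪out(1)=∅
  fail(13) 'dc': from fail(3)=0 chase 'c': 0 ⇒ 8;  out={5}∪out(8)={3,5}
  fail(5) 'dab': from fail(4)=1 chase 'b': 1 ⇒ 2;  out={1}∪out(2)={0,1}
  fail(10) 'aaa': from fail(9)=1 chase 'a': 1 ⇒ 9;  out=∅∪out(9)=∅
  fail(11) 'aaad': from fail(10)=9 chase 'd': 9→1→0 ⇒ 3;  out=∅∪out(3)=∅
  fail(12) 'aaadc': from fail(11)=3 chase 'c': 3 ⇒ 13;  out={4}∪out(13)={3,4,5}

Scan:
pos 0 'd': at 3
pos 1 'd': at 3 (fail-walked)
pos 2 'a': at 4
pos 3 'b': at 5  emit P0@[2:3],P1@[1:3]
pos 4 'b': at 6 (fail-walked)
pos 5 'a': at 1 (fail-walked)
pos 6 'd': at 3 (fail-walked)
pos 7 'c': at 13  emit P3@[7:7],P5@[6:7]
pos 8 'a': at 1 (fail-walked)
pos 9 'a': at 9
pos 10 'b': at 2 (fail-walked)  emit P0@[9:10]
pos 11 'b': at 6 (fail-walked)
pos 12 'a': at 1 (fail-walked)
pos 13 'b': at 2  emit P0@[12:13]
pos 14 'b': at 6 (fail-walked)
pos 15 'c': at 8 (fail-walked)  emit P3@[15:15]
pos 16 'a': at 1 (fail-walked)
pos 17 'd': at 3 (fail-walked)
pos 18 'd': at 3 (fail-walked)
pos 19 'a': at 4
pos 20 'b': at 5  emit P0@[19:20],P1@[18:20]
pos 21 'd': at 7 (fail-walked)  emit P2@[20:21]
pos 22 'c': at 13 (fail-walked)  emit P3@[22:22],P5@[21:22]
pos 23 'a': at 1 (fail-walked)
pos 24 'a': at 9
pos 25 'c': at 8 (fail-walked)  emit P3@[25:25]
pos 26 'b': at 6 (fail-walked)
pos 27 'd': at 7  emit P2@[26:27]
pos 28 'c': at 13 (fail-walked)  emit P3@[28:28],P5@[27:28]
pos 29 'a': at 1 (fail-walked)
pos 30 'd': at 3 (fail-walked)
pos 31 'b': at 6 (fail-walked)
pos 32 'b': at 6 (fail-walked)
pos 33 'b': at 6 (fail-walked)
pos 34 'b': at 6 (fail-walked)
pos 35 'd': at 7  emit P2@[34:35]
pos 36 'c': at 13 (fail-walked)  emit P3@[36:36],P5@[35:36]
pos 37 'c': at 8 (fail-walked)  emit P3@[37:37]
pos 38 'd': at 3 (fail-walked)
pos 39 'a': at 4
pos 40 'a': at 9 (fail-walked)
pos 41 'd': at 3 (fail-walked)
pos 42 'a': at 4
pos 43 'b': at 5  emit P0@[42:43],P1@[41:43]
pos 44 'b': at 6 (fail-walked)
pos 45 'a': at 1 (fail-walked)
pos 46 'b': at 2  emit P0@[45:46]
pos 47 'a': at 1 (fail-walked)
pos 48 'b': at 2  emit P0@[47:48]
pos 49 'd': at 7 (fail-walked)  emit P2@[48:49]
pos 50 'd': at 3 (fail-walked)
pos 51 'd': at 3 (fail-walked)
pos 52 'd': at 3 (fail-walked)
pos 53 'a': at 4
pos 54 'b': at 5  emit P0@[53:54],P1@[52:54]
pos 55 'a': at 1 (fail-walked)
pos 56 'd': at 3 (fail-walked)
pos 57 'b': at 6 (fail-walked)
pos 58 'b': at 6 (fail-walked)
pos 59 'c': at 8 (fail-walked)  emit P3@[59:59]
pos 60 'c': at 8 (fail-walked)  emit P3@[60:60]
pos 61 'c': at 8 (fail-walked)  emit P3@[61:61]
pos 62 'c': at 8 (fail-walked)  emit P3@[62:62]
pos 63 'b': at 6 (fail-walked)
pos 64 'a': at 1 (fail-walked)
pos 65 'a': at 9
pos 66 'a': at 10
pos 67 'a': at 10 (fail-walked)
pos 68 'd': at 11
pos 69 'c': at 12  emit P3@[69:69],P4@[65:69],P5@[68:69]
pos 70 'c': at 8 (fail-walked)  emit P3@[70:70]
pos 71 'd': at 3 (fail-walked)

Matches: [[3,0],[3,1],[7,3],[7,5],[10,0],[13,0],[15,3],[20,0],[20,1],[21,2],[22,3],[22,5],[25,3],[27,2],[28,3],[28,5],[35,2],[36,3],[36,5],[37,3],[43,0],[43,1],[46,0],[48,0],[49,2],[54,0],[54,1],[59,3],[60,3],[61,3],[62,3],[69,3],[69,4],[69,5],[70,3]]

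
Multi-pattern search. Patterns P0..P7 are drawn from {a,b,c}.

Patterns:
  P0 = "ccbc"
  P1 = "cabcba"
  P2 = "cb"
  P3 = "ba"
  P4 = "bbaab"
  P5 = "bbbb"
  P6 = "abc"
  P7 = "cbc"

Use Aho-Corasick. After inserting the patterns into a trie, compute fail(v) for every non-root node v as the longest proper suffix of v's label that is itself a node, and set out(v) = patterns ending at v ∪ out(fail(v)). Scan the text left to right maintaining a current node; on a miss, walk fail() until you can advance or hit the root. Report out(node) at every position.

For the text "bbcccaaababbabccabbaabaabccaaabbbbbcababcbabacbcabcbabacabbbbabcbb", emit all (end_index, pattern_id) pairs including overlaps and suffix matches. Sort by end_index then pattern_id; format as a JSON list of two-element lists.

Build automaton:
Trie (insert patterns):
  0='ε' goto a→19 b→11 c→1
  1='c' goto a→5 b→10 c→2
  2='cc' goto b→3
  3='ccb' goto c→4
  4='ccbc' goto ·  [P0 ends]
  5='ca' goto b→6
  6='cab' goto c→7
  7='cabc' goto b→8
  8='cabcb' goto a→9
  9='cabcba' goto ·  [P1 ends]
  10='cb' goto c→22  [P2 ends]
  11='b' goto a→12 b→13
  12='ba' goto ·  [P3 ends]
  13='bb' goto a→14 b→17
  14='bba' goto a→15
  15='bbaa' goto b→16
  16='bbaab' goto ·  [P4 ends]
  17='bbb' goto b→18
  18='bbbb' goto ·  [P5 ends]
  19='a' goto b→20
  20='ab' goto c→21
  21='abc' goto ·  [P6 ends]
  22='cbc' goto ·  [P7 ends]

BFS fail/out derivation:
  fail(1) 'c': from fail(0)=0 chase 'c': 0 ⇒ 0;  out=∅∪out(0)=∅
  fail(11) 'b': from fail(0)=0 chase 'b': 0 ⇒ 0;  out=∅∪out(0)=∅
  fail(19) 'a': from fail(0)=0 chase 'a': 0 ⇒ 0;  out=∅∪out(0)=∅
  fail(2) 'cc': from fail(1)=0 chase 'c': 0 ⇒ 1;  out=∅∪out(1)=∅
  fail(5) 'ca': from fail(1)=0 chase 'a': 0 ⇒ 19;  out=∅∪out(19)=∅
  fail(10) 'cb': from fail(1)=0 chase 'b': 0 ⇒ 11;  out={2}∪out(11)={2}
  fail(12) 'ba': from fail(11)=0 chase 'a': 0 ⇒ 19;  out={3}∪out(19)={3}
  fail(13) 'bb': from fail(11)=0 chase 'b': 0 ⇒ 11;  out=∅∪out(11)=∅
  fail(20) 'ab': from fail(19)=0 chase 'b': 0 ⇒ 11;  out=∅∪out(11)=∅
  fail(3) 'ccb': from fail(2)=1 chase 'b': 1 ⇒ 10;  out=∅∪out(10)={2}
  fail(6) 'cab': from fail(5)=19 chase 'b': 19 ⇒ 20;  out=∅∪out(20)=∅
  fail(14) 'bba': from fail(13)=11 chase 'a': 11 ⇒ 12;  out=∅∪out(12)={3}
  fail(17) 'bbb': from fail(13)=11 chase 'b': 11 ⇒ 13;  out=∅∪out(13)=∅
  fail(21) 'abc': from fail(20)=11 chase 'c': 11→0 ⇒ 1;  out={6}∪out(1)={6}
  fail(22) 'cbc': from fail(10)=11 chase 'c': 11→0 ⇒ 1;  out={7}∪out(1)={7}
  fail(4) 'ccbc': from fail(3)=10 chase 'c': 10 ⇒ 22;  out={0}∪out(22)={0,7}
  fail(7) 'cabc': from fail(6)=20 chase 'c': 20 ⇒ 21;  out=∅∪out(21)={6}
  fail(15) 'bbaa': from fail(14)=12 chase 'a': 12→19→0 ⇒ 19;  out=∅∪out(19)=∅
  fail(18) 'bbbb': from fail(17)=13 chase 'b': 13 ⇒ 17;  out={5}∪out(17)={5}
  fail(8) 'cabcb': from fail(7)=21 chase 'b': 21→1 ⇒ 10;  out=∅∪out(10)={2}
  fail(16) 'bbaab': from fail(15)=19 chase 'b': 19 ⇒ 20;  out={4}∪out(20)={4}
  fail(9) 'cabcba': from fail(8)=10 chase 'a': 10→11 ⇒ 12;  out={1}∪out(12)={1,3}

Text stream:
[0] read 'b'  n0⇒n11
[1] read 'b'  n11⇒n13
[2] read 'c'  n13⇒n1 (via fail)
[3] read 'c'  n1⇒n2
[4] read 'c'  n2⇒n2 (via fail)
[5] read 'a'  n2⇒n5 (via fail)
[6] read 'a'  n5⇒n19 (via fail)
[7] read 'a'  n19⇒n19 (via fail)
[8] read 'b'  n19⇒n20
[9] read 'a'  n20⇒n12 (via fail)  → match P3@[8:9]
[10] read 'b'  n12⇒n20 (via fail)
[11] read 'b'  n20⇒n13 (via fail)
[12] read 'a'  n13⇒n14  → match P3@[11:12]
[13] read 'b'  n14⇒n20 (via fail)
[14] read 'c'  n20⇒n21  → match P6@[12:14]
[15] read 'c'  n21⇒n2 (via fail)
[16] read 'a'  n2⇒n5 (via fail)
[17] read 'b'  n5⇒n6
[18] read 'b'  n6⇒n13 (via fail)
[19] read 'a'  n13⇒n14  → match P3@[18:19]
[20] read 'a'  n14⇒n15
[21] read 'b'  n15⇒n16  → match P4@[17:21]
[22] read 'a'  n16⇒n12 (via fail)  → match P3@[21:22]
[23] read 'a'  n12⇒n19 (via fail)
[24] read 'b'  n19⇒n20
[25] read 'c'  n20⇒n21  → match P6@[23:25]
[26] read 'c'  n21⇒n2 (via fail)
[27] read 'a'  n2⇒n5 (via fail)
[28] read 'a'  n5⇒n19 (via fail)
[29] read 'a'  n19⇒n19 (via fail)
[30] read 'b'  n19⇒n20
[31] read 'b'  n20⇒n13 (via fail)
[32] read 'b'  n13⇒n17
[33] read 'b'  n17⇒n18  → match P5@[30:33]
[34] read 'b'  n18⇒n18 (via fail)  → match P5@[31:34]
[35] read 'c'  n18⇒n1 (via fail)
[36] read 'a'  n1⇒n5
[37] read 'b'  n5⇒n6
[38] read 'a'  n6⇒n12 (via fail)  → match P3@[37:38]
[39] read 'b'  n12⇒n20 (via fail)
[40] read 'c'  n20⇒n21  → match P6@[38:40]
[41] read 'b'  n21⇒n10 (via fail)  → match P2@[40:41]
[42] read 'a'  n10⇒n12 (via fail)  → match P3@[41:42]
[43] read 'b'  n12⇒n20 (via fail)
[44] read 'a'  n20⇒n12 (via fail)  → match P3@[43:44]
[45] read 'c'  n12⇒n1 (via fail)
[46] read 'b'  n1⇒n10  → match P2@[45:46]
[47] read 'c'  n10⇒n22  → match P7@[45:47]
[48] read 'a'  n22⇒n5 (via fail)
[49] read 'b'  n5⇒n6
[50] read 'c'  n6⇒n7  → match P6@[48:50]
[51] read 'b'  n7⇒n8  → match P2@[50:51]
[52] read 'a'  n8⇒n9  → match P1@[47:52],P3@[51:52]
[53] read 'b'  n9⇒n20 (via fail)
[54] read 'a'  n20⇒n12 (via fail)  → match P3@[53:54]
[55] read 'c'  n12⇒n1 (via fail)
[56] read 'a'  n1⇒n5
[57] read 'b'  n5⇒n6
[58] read 'b'  n6⇒n13 (via fail)
[59] read 'b'  n13⇒n17
[60] read 'b'  n17⇒n18  → match P5@[57:60]
[61] read 'a'  n18⇒n14 (via fail)  → match P3@[60:61]
[62] read 'b'  n14⇒n20 (via fail)
[63] read 'c'  n20⇒n21  → match P6@[61:63]
[64] read 'b'  n21⇒n10 (via fail)  → match P2@[63:64]
[65] read 'b'  n10⇒n13 (via fail)

All matches (sorted): [[9,3],[12,3],[14,6],[19,3],[21,4],[22,3],[25,6],[33,5],[34,5],[38,3],[40,6],[41,2],[42,3],[44,3],[46,2],[47,7],[50,6],[51,2],[52,1],[52,3],[54,3],[60,5],[61,3],[63,6],[64,2]]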